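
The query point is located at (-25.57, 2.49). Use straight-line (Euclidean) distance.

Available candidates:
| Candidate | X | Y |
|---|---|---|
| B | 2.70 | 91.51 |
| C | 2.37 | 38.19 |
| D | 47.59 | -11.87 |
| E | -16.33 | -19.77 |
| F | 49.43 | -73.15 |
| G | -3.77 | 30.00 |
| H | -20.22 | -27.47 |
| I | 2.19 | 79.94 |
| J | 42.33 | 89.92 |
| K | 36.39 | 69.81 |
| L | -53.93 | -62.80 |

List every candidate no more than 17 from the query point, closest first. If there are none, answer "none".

Distances from (-25.57, 2.49):
B: 93.40
C: 45.33
D: 74.56
E: 24.10
F: 106.52
G: 35.10
H: 30.43
I: 82.27
J: 110.70
K: 91.49
L: 71.18
Threshold 17: none within range.

none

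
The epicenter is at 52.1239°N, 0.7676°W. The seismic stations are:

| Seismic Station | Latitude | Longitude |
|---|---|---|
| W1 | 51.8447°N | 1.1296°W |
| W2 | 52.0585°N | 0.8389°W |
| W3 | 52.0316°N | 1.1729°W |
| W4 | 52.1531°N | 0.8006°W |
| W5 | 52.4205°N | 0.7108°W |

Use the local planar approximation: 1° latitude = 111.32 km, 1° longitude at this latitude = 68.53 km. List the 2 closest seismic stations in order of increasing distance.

W4, W2

Distances from 52.1239°N, 0.7676°W:
W1: √((-0.2792·111.32)² + (-0.3620·68.53)²) = √(966.000215 + 615.429918) = 39.7672 km
W2: √((-0.0654·111.32)² + (-0.0713·68.53)²) = √(53.003176 + 23.874843) = 8.7680 km
W3: √((-0.0923·111.32)² + (-0.4053·68.53)²) = √(105.572255 + 771.462235) = 29.6148 km
W4: √((0.0292·111.32)² + (-0.0330·68.53)²) = √(10.566036 + 5.114337) = 3.9598 km
W5: √((0.2966·111.32)² + (0.0568·68.53)²) = √(1090.156099 + 15.151587) = 33.2462 km
Sorted: W4 (3.9598 km) < W2 (8.7680 km) < W3 (29.6148 km) < W5 (33.2462 km) < …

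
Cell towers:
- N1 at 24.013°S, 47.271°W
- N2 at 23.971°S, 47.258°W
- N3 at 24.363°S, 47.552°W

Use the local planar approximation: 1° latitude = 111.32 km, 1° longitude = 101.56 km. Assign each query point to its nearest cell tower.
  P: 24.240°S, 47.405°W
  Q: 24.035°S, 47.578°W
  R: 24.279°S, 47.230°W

P→N3; Q→N1; R→N1

P at 24.240°S, 47.405°W:
  N1: √((0.227·111.32)² + (0.134·101.56)²) = √(638.55471 + 185.20597) = 28.701 km
  N2: √((0.269·111.32)² + (0.147·101.56)²) = √(896.70782 + 222.88460) = 33.460 km
  N3: √((-0.123·111.32)² + (-0.147·101.56)²) = √(187.48072 + 222.88460) = 20.257 km
  → nearest: N3 (20.257 km)
Q at 24.035°S, 47.578°W:
  N1: √((0.022·111.32)² + (0.307·101.56)²) = √(5.99780 + 972.12505) = 31.275 km
  N2: √((0.064·111.32)² + (0.320·101.56)²) = √(50.75822 + 1056.19800) = 33.271 km
  N3: √((-0.328·111.32)² + (0.026·101.56)²) = √(1333.19625 + 6.97256) = 36.608 km
  → nearest: N1 (31.275 km)
R at 24.279°S, 47.230°W:
  N1: √((0.266·111.32)² + (-0.041·101.56)²) = √(876.81843 + 17.33856) = 29.902 km
  N2: √((0.308·111.32)² + (-0.028·101.56)²) = √(1175.56820 + 8.08652) = 34.404 km
  N3: √((-0.084·111.32)² + (-0.322·101.56)²) = √(87.43896 + 1069.44173) = 34.013 km
  → nearest: N1 (29.902 km)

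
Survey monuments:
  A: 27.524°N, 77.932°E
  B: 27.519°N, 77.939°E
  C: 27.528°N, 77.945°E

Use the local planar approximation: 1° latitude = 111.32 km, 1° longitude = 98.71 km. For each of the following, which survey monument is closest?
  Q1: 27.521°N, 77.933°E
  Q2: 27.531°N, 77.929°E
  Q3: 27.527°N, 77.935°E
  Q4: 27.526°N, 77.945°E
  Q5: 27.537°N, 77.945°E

Q1→A; Q2→A; Q3→A; Q4→C; Q5→C

Q1 at 27.521°N, 77.933°E:
  A: √((0.003·111.32)² + (-0.001·98.71)²) = √(0.11153 + 0.00974) = 0.348 km
  B: √((-0.002·111.32)² + (0.006·98.71)²) = √(0.04957 + 0.35077) = 0.633 km
  C: √((0.007·111.32)² + (0.012·98.71)²) = √(0.60721 + 1.40309) = 1.418 km
  → nearest: A (0.348 km)
Q2 at 27.531°N, 77.929°E:
  A: √((-0.007·111.32)² + (0.003·98.71)²) = √(0.60721 + 0.08769) = 0.834 km
  B: √((-0.012·111.32)² + (0.010·98.71)²) = √(1.78447 + 0.97437) = 1.661 km
  C: √((-0.003·111.32)² + (0.016·98.71)²) = √(0.11153 + 2.49438) = 1.614 km
  → nearest: A (0.834 km)
Q3 at 27.527°N, 77.935°E:
  A: √((-0.003·111.32)² + (-0.003·98.71)²) = √(0.11153 + 0.08769) = 0.446 km
  B: √((-0.008·111.32)² + (0.004·98.71)²) = √(0.79310 + 0.15590) = 0.974 km
  C: √((0.001·111.32)² + (0.010·98.71)²) = √(0.01239 + 0.97437) = 0.993 km
  → nearest: A (0.446 km)
Q4 at 27.526°N, 77.945°E:
  A: √((-0.002·111.32)² + (-0.013·98.71)²) = √(0.04957 + 1.64668) = 1.302 km
  B: √((-0.007·111.32)² + (-0.006·98.71)²) = √(0.60721 + 0.35077) = 0.979 km
  C: √((0.002·111.32)² + (0.000·98.71)²) = √(0.04957 + 0.00000) = 0.223 km
  → nearest: C (0.223 km)
Q5 at 27.537°N, 77.945°E:
  A: √((-0.013·111.32)² + (-0.013·98.71)²) = √(2.09427 + 1.64668) = 1.934 km
  B: √((-0.018·111.32)² + (-0.006·98.71)²) = √(4.01505 + 0.35077) = 2.089 km
  C: √((-0.009·111.32)² + (0.000·98.71)²) = √(1.00376 + 0.00000) = 1.002 km
  → nearest: C (1.002 km)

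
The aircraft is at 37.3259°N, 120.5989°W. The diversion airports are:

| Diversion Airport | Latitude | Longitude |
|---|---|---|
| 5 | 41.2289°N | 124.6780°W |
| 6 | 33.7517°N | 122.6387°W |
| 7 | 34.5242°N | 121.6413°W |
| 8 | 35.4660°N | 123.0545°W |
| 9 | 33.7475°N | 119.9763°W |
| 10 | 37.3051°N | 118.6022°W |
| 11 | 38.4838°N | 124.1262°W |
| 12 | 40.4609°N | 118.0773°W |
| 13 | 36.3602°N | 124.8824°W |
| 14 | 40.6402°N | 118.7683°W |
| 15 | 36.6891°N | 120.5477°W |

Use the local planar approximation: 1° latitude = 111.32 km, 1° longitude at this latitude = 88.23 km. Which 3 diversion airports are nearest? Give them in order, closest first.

Distances from 37.3259°N, 120.5989°W:
5: 564.1825 km
6: 436.6901 km
7: 325.1631 km
8: 299.6794 km
9: 402.1172 km
10: 176.1841 km
11: 336.8509 km
12: 413.8725 km
13: 392.9251 km
14: 402.7521 km
15: 71.0324 km
Sorted: 15 (71.0324 km) < 10 (176.1841 km) < 8 (299.6794 km) < 7 (325.1631 km) < 11 (336.8509 km) < …

15, 10, 8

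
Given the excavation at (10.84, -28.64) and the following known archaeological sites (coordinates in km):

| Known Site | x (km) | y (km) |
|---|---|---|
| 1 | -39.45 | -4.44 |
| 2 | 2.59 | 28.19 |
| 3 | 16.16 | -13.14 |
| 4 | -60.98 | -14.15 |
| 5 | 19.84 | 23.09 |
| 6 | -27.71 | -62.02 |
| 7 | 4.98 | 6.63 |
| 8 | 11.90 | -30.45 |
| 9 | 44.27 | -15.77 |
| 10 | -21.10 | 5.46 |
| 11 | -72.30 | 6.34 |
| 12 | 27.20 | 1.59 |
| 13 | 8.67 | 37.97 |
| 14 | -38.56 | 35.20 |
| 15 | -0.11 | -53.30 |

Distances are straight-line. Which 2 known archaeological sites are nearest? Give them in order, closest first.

8, 3

Distances from (10.84, -28.64):
1: 55.81 km
2: 57.43 km
3: 16.39 km
4: 73.27 km
5: 52.51 km
6: 50.99 km
7: 35.75 km
8: 2.10 km
9: 35.82 km
10: 46.72 km
11: 90.20 km
12: 34.37 km
13: 66.65 km
14: 80.72 km
15: 26.98 km
Sorted: 8 (2.10 km) < 3 (16.39 km) < 15 (26.98 km) < 12 (34.37 km) < …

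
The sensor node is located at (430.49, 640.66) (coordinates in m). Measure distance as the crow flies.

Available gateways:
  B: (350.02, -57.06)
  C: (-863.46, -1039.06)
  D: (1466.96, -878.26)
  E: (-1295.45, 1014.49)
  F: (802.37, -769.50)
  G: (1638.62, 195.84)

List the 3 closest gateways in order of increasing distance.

B, G, F

Distances from (430.49, 640.66):
B: √((-80.47)² + (-697.72)²) = √(6475.4209 + 486813.1984) = 702.35 m
C: √((-1293.95)² + (-1679.72)²) = √(1674306.6025 + 2821459.2784) = 2120.32 m
D: √((1036.47)² + (-1518.92)²) = √(1074270.0609 + 2307117.9664) = 1838.86 m
E: √((-1725.94)² + (373.83)²) = √(2978868.8836 + 139748.8689) = 1765.96 m
F: √((371.88)² + (-1410.16)²) = √(138294.7344 + 1988551.2256) = 1458.37 m
G: √((1208.13)² + (-444.82)²) = √(1459578.0969 + 197864.8324) = 1287.42 m
Sorted: B (702.35 m) < G (1287.42 m) < F (1458.37 m) < E (1765.96 m) < D (1838.86 m) < …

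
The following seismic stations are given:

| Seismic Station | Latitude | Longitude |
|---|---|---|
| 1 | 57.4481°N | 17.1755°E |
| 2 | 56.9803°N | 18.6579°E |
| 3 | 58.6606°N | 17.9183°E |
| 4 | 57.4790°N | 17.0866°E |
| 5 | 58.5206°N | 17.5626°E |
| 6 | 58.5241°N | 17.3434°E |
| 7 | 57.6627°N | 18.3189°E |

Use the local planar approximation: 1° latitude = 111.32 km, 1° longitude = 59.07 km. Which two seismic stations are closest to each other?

1 and 4

Pairwise distances:
1–4: 6.2776 km
5–6: 12.9540 km
3–5: 26.1602 km
3–6: 37.2039 km
1–7: 71.6410 km
4–7: 75.6099 km
2–7: 78.5598 km
1–2: 101.8801 km
5–7: 105.4341 km
2–4: 108.1521 km
6–7: 111.8726 km
3–7: 113.5786 km
4–6: 117.3253 km
4–5: 119.3113 km
1–6: 120.1902 km
1–5: 121.5607 km
3–4: 140.4110 km
1–3: 141.9281 km
2–5: 183.2666 km
2–6: 188.5830 km
2–3: 192.0852 km
Closest pair: 1–4 at 6.2776 km.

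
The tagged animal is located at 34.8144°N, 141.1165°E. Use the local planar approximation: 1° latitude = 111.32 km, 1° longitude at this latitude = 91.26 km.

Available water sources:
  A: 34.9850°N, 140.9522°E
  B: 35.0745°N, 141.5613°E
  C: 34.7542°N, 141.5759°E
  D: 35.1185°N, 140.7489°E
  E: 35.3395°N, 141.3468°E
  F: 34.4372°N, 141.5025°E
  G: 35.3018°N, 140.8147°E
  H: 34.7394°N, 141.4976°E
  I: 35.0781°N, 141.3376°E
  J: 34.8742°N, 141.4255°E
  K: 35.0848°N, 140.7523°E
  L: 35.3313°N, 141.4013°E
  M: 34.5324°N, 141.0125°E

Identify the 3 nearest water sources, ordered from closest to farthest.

Distances from 34.8144°N, 141.1165°E:
A: 24.1968 km
B: 49.8608 km
C: 42.4571 km
D: 47.6592 km
E: 62.1177 km
F: 54.8092 km
G: 60.8477 km
H: 35.7673 km
I: 35.6210 km
J: 28.9744 km
K: 44.8415 km
L: 63.1389 km
M: 32.7956 km
Sorted: A (24.1968 km) < J (28.9744 km) < M (32.7956 km) < I (35.6210 km) < H (35.7673 km) < …

A, J, M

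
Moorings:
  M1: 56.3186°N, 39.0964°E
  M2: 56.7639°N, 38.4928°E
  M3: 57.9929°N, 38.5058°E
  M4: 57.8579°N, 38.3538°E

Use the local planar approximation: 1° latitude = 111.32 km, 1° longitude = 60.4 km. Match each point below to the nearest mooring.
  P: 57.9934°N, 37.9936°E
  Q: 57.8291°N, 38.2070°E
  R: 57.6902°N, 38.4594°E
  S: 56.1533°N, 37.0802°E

P at 57.9934°N, 37.9936°E:
  M1: 197.9802 km
  M2: 140.1498 km
  M3: 30.9369 km
  M4: 26.4736 km
  → nearest: M4 (26.4736 km)
Q at 57.8291°N, 38.2070°E:
  M1: 176.5215 km
  M2: 119.8280 km
  M3: 25.6554 km
  M4: 9.4285 km
  → nearest: M4 (9.4285 km)
R at 57.6902°N, 38.4594°E:
  M1: 157.4595 km
  M2: 103.1354 km
  M3: 33.8129 km
  M4: 19.7279 km
  → nearest: M4 (19.7279 km)
S at 56.1533°N, 37.0802°E:
  M1: 123.1609 km
  M2: 109.0865 km
  M3: 222.1506 km
  M4: 204.7557 km
  → nearest: M2 (109.0865 km)

P→M4; Q→M4; R→M4; S→M2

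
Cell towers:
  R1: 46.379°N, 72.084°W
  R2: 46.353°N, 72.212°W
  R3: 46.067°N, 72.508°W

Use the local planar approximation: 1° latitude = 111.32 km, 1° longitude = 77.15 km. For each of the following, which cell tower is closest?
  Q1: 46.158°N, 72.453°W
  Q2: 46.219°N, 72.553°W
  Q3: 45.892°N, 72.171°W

Q1 at 46.158°N, 72.453°W:
  R1: √((0.221·111.32)² + (0.369·77.15)²) = √(605.24463 + 810.44695) = 37.626 km
  R2: √((0.195·111.32)² + (0.241·77.15)²) = √(471.21121 + 345.70523) = 28.582 km
  R3: √((-0.091·111.32)² + (-0.055·77.15)²) = √(102.61933 + 18.00517) = 10.983 km
  → nearest: R3 (10.983 km)
Q2 at 46.219°N, 72.553°W:
  R1: √((0.160·111.32)² + (0.469·77.15)²) = √(317.23885 + 1309.23482) = 40.330 km
  R2: √((0.134·111.32)² + (0.341·77.15)²) = √(222.51331 + 692.11876) = 30.243 km
  R3: √((-0.152·111.32)² + (0.045·77.15)²) = √(286.30806 + 12.05305) = 17.273 km
  → nearest: R3 (17.273 km)
Q3 at 45.892°N, 72.171°W:
  R1: √((0.487·111.32)² + (0.087·77.15)²) = √(2939.03202 + 45.05162) = 54.627 km
  R2: √((0.461·111.32)² + (-0.041·77.15)²) = √(2633.59049 + 10.00552) = 51.416 km
  R3: √((0.175·111.32)² + (-0.337·77.15)²) = √(379.50936 + 675.97660) = 32.488 km
  → nearest: R3 (32.488 km)

Q1→R3; Q2→R3; Q3→R3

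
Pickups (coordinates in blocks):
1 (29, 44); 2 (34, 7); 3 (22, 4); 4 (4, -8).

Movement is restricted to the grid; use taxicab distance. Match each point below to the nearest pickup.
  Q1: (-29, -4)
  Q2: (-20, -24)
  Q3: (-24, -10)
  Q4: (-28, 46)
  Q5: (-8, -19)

Q1→4; Q2→4; Q3→4; Q4→1; Q5→4

Q1 at (-29, -4):
  1: |58| + |48| = 58 + 48 = 106 blocks
  2: |63| + |11| = 63 + 11 = 74 blocks
  3: |51| + |8| = 51 + 8 = 59 blocks
  4: |33| + |-4| = 33 + 4 = 37 blocks
  → nearest: 4 (37 blocks)
Q2 at (-20, -24):
  1: |49| + |68| = 49 + 68 = 117 blocks
  2: |54| + |31| = 54 + 31 = 85 blocks
  3: |42| + |28| = 42 + 28 = 70 blocks
  4: |24| + |16| = 24 + 16 = 40 blocks
  → nearest: 4 (40 blocks)
Q3 at (-24, -10):
  1: |53| + |54| = 53 + 54 = 107 blocks
  2: |58| + |17| = 58 + 17 = 75 blocks
  3: |46| + |14| = 46 + 14 = 60 blocks
  4: |28| + |2| = 28 + 2 = 30 blocks
  → nearest: 4 (30 blocks)
Q4 at (-28, 46):
  1: |57| + |-2| = 57 + 2 = 59 blocks
  2: |62| + |-39| = 62 + 39 = 101 blocks
  3: |50| + |-42| = 50 + 42 = 92 blocks
  4: |32| + |-54| = 32 + 54 = 86 blocks
  → nearest: 1 (59 blocks)
Q5 at (-8, -19):
  1: |37| + |63| = 37 + 63 = 100 blocks
  2: |42| + |26| = 42 + 26 = 68 blocks
  3: |30| + |23| = 30 + 23 = 53 blocks
  4: |12| + |11| = 12 + 11 = 23 blocks
  → nearest: 4 (23 blocks)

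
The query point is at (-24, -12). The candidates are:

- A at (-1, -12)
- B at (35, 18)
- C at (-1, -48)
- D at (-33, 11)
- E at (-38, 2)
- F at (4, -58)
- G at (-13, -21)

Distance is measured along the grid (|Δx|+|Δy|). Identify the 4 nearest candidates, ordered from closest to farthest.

Distances from (-24, -12):
A: 23
B: 89
C: 59
D: 32
E: 28
F: 74
G: 20
Sorted: G (20) < A (23) < E (28) < D (32) < C (59) < F (74) < …

G, A, E, D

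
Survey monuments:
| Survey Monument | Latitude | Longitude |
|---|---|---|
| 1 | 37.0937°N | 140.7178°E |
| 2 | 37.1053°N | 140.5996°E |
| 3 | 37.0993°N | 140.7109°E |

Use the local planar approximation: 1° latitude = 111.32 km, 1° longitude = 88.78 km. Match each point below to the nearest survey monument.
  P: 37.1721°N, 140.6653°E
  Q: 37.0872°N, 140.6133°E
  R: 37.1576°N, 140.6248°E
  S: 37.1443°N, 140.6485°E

P→3; Q→2; R→2; S→2

P at 37.1721°N, 140.6653°E:
  1: 9.8941 km
  2: 9.4509 km
  3: 9.0590 km
  → nearest: 3 (9.0590 km)
Q at 37.0872°N, 140.6133°E:
  1: 9.3057 km
  2: 2.3535 km
  3: 8.7690 km
  → nearest: 2 (2.3535 km)
R at 37.1576°N, 140.6248°E:
  1: 10.8982 km
  2: 6.2371 km
  3: 10.0274 km
  → nearest: 2 (6.2371 km)
S at 37.1443°N, 140.6485°E:
  1: 8.3415 km
  2: 6.1397 km
  3: 7.4689 km
  → nearest: 2 (6.1397 km)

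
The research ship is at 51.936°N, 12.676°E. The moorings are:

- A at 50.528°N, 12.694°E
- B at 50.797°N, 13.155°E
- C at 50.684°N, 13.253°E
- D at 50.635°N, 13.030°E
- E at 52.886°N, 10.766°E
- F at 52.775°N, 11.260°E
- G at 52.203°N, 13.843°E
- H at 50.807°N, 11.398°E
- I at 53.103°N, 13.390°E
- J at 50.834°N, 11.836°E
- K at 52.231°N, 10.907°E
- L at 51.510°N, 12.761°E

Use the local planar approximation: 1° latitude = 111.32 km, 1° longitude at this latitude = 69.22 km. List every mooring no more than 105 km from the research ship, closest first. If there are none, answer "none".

L, G

Distances from 51.936°N, 12.676°E:
A: √((-1.408·111.32)² + (0.018·69.22)²) = √(24566.97619 + 1.55242) = 156.744 km
B: √((-1.139·111.32)² + (0.479·69.22)²) = √(16076.58657 + 1099.34553) = 131.057 km
C: √((-1.252·111.32)² + (0.577·69.22)²) = √(19424.73278 + 1595.19881) = 144.983 km
D: √((-1.301·111.32)² + (0.354·69.22)²) = √(20974.95262 + 600.44014) = 146.886 km
E: √((0.950·111.32)² + (-1.910·69.22)²) = √(11183.90852 + 17479.53698) = 169.303 km
F: √((0.839·111.32)² + (-1.416·69.22)²) = √(8723.08927 + 9607.04216) = 135.389 km
G: √((0.267·111.32)² + (1.167·69.22)²) = √(883.42344 + 6525.36639) = 86.074 km
H: √((-1.129·111.32)² + (-1.278·69.22)²) = √(15795.53278 + 7825.73068) = 153.692 km
I: √((1.167·111.32)² + (0.714·69.22)²) = √(16876.72242 + 2442.64084) = 138.994 km
J: √((-1.102·111.32)² + (-0.840·69.22)²) = √(15049.06730 + 3380.81777) = 135.757 km
K: √((0.295·111.32)² + (-1.769·69.22)²) = √(1078.42619 + 14994.04658) = 126.777 km
L: √((-0.426·111.32)² + (0.085·69.22)²) = √(2248.87643 + 34.61793) = 47.786 km
Threshold 105 km: L (47.786 km), G (86.074 km) are within range.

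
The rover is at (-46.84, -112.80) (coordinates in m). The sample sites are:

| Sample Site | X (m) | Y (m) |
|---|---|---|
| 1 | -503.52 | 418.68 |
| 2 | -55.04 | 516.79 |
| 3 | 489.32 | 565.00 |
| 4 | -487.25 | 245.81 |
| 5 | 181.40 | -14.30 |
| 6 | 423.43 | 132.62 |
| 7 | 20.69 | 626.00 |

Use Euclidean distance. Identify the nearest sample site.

5

Distances from (-46.84, -112.80):
1: √((-456.68)² + (531.48)²) = √(208556.6224 + 282470.9904) = 700.73 m
2: √((-8.20)² + (629.59)²) = √(67.2400 + 396383.5681) = 629.64 m
3: √((536.16)² + (677.80)²) = √(287467.5456 + 459412.8400) = 864.22 m
4: √((-440.41)² + (358.61)²) = √(193960.9681 + 128601.1321) = 567.95 m
5: √((228.24)² + (98.50)²) = √(52093.4976 + 9702.2500) = 248.59 m
6: √((470.27)² + (245.42)²) = √(221153.8729 + 60230.9764) = 530.46 m
7: √((67.53)² + (738.80)²) = √(4560.3009 + 545825.4400) = 741.88 m
Minimum: 5 at 248.59 m.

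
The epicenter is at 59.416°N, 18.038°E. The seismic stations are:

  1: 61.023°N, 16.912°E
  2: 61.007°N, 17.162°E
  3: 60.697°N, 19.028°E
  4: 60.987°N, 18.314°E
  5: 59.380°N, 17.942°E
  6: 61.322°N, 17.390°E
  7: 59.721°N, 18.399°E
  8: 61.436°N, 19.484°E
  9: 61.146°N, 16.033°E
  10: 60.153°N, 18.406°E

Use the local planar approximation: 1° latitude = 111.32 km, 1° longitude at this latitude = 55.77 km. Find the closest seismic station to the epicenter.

Distances from 59.416°N, 18.038°E:
1: 189.593 km
2: 183.725 km
3: 152.916 km
4: 175.560 km
5: 6.688 km
6: 215.232 km
7: 39.473 km
8: 238.890 km
9: 222.692 km
10: 84.571 km
Minimum: 5 at 6.688 km.

5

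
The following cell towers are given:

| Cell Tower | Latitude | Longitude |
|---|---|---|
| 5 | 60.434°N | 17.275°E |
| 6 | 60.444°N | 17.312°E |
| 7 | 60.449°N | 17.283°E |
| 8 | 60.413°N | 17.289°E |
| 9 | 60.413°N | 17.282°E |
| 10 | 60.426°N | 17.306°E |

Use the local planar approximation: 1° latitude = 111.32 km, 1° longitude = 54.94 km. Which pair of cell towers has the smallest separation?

8 and 9

Pairwise distances:
8–9: √((0.000·111.32)² + (-0.007·54.94)²) = √(0.00000 + 0.14790) = 0.385 km
6–7: √((0.005·111.32)² + (-0.029·54.94)²) = √(0.30980 + 2.53848) = 1.688 km
8–10: √((0.013·111.32)² + (0.017·54.94)²) = √(2.09427 + 0.87232) = 1.722 km
5–7: √((0.015·111.32)² + (0.008·54.94)²) = √(2.78823 + 0.19318) = 1.727 km
5–10: √((-0.008·111.32)² + (0.031·54.94)²) = √(0.79310 + 2.90069) = 1.922 km
9–10: √((0.013·111.32)² + (0.024·54.94)²) = √(2.09427 + 1.73860) = 1.958 km
6–10: √((-0.018·111.32)² + (-0.006·54.94)²) = √(4.01505 + 0.10866) = 2.031 km
5–6: √((0.010·111.32)² + (0.037·54.94)²) = √(1.23921 + 4.13219) = 2.318 km
5–9: √((-0.021·111.32)² + (0.007·54.94)²) = √(5.46493 + 0.14790) = 2.369 km
5–8: √((-0.021·111.32)² + (0.014·54.94)²) = √(5.46493 + 0.59161) = 2.461 km
7–10: √((-0.023·111.32)² + (0.023·54.94)²) = √(6.55544 + 1.59674) = 2.855 km
6–8: √((-0.031·111.32)² + (-0.023·54.94)²) = √(11.90885 + 1.59674) = 3.675 km
6–9: √((-0.031·111.32)² + (-0.030·54.94)²) = √(11.90885 + 2.71656) = 3.824 km
7–9: √((-0.036·111.32)² + (-0.001·54.94)²) = √(16.06022 + 0.00302) = 4.008 km
7–8: √((-0.036·111.32)² + (0.006·54.94)²) = √(16.06022 + 0.10866) = 4.021 km
Closest pair: 8–9 at 0.385 km.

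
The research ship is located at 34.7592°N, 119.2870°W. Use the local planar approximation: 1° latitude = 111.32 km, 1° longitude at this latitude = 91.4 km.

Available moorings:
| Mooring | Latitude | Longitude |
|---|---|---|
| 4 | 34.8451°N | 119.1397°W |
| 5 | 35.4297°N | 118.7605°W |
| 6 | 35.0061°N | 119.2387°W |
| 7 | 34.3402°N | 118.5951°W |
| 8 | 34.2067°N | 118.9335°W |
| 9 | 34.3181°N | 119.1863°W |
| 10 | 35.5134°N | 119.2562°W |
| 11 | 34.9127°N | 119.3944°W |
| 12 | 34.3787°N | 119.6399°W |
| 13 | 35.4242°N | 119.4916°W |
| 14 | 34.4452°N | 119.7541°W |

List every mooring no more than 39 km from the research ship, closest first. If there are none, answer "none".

Distances from 34.7592°N, 119.2870°W:
4: √((0.0859·111.32)² + (0.1473·91.4)²) = √(91.439264 + 181.258293) = 16.5136 km
5: √((0.6705·111.32)² + (0.5265·91.4)²) = √(5571.138557 + 2315.736508) = 88.8081 km
6: √((0.2469·111.32)² + (0.0483·91.4)²) = √(755.420168 + 19.488870) = 27.8372 km
7: √((-0.4190·111.32)² + (0.6919·91.4)²) = √(2175.576912 + 3999.254597) = 78.5801 km
8: √((-0.5525·111.32)² + (0.3535·91.4)²) = √(3782.778918 + 1043.929638) = 69.4745 km
9: √((-0.4411·111.32)² + (0.1007·91.4)²) = √(2411.129357 + 84.713248) = 49.9584 km
10: √((0.7542·111.32)² + (0.0308·91.4)²) = √(7048.869195 + 7.924901) = 84.0047 km
11: √((0.1535·111.32)² + (-0.1074·91.4)²) = √(291.986757 + 96.360924) = 19.7065 km
12: √((-0.3805·111.32)² + (-0.3529·91.4)²) = √(1794.137475 + 1040.388896) = 53.2403 km
13: √((0.6650·111.32)² + (-0.2046·91.4)²) = √(5480.115173 + 349.706456) = 76.3533 km
14: √((-0.3140·111.32)² + (-0.4671·91.4)²) = √(1221.815672 + 1822.687126) = 55.1770 km
Threshold 39 km: 4 (16.5136 km), 11 (19.7065 km), 6 (27.8372 km) are within range.

4, 11, 6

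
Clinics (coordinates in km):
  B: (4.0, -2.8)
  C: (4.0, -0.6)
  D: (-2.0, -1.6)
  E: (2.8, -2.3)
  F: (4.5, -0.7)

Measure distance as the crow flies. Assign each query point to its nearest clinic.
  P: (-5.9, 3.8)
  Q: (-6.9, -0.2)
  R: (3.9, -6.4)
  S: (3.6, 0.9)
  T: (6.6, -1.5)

P at (-5.9, 3.8):
  B: 11.9 km
  C: 10.8 km
  D: 6.7 km
  E: 10.6 km
  F: 11.3 km
  → nearest: D (6.7 km)
Q at (-6.9, -0.2):
  B: 11.2 km
  C: 10.9 km
  D: 5.1 km
  E: 9.9 km
  F: 11.4 km
  → nearest: D (5.1 km)
R at (3.9, -6.4):
  B: 3.6 km
  C: 5.8 km
  D: 7.6 km
  E: 4.2 km
  F: 5.7 km
  → nearest: B (3.6 km)
S at (3.6, 0.9):
  B: 3.7 km
  C: 1.6 km
  D: 6.1 km
  E: 3.3 km
  F: 1.8 km
  → nearest: C (1.6 km)
T at (6.6, -1.5):
  B: 2.9 km
  C: 2.8 km
  D: 8.6 km
  E: 3.9 km
  F: 2.2 km
  → nearest: F (2.2 km)

P→D; Q→D; R→B; S→C; T→F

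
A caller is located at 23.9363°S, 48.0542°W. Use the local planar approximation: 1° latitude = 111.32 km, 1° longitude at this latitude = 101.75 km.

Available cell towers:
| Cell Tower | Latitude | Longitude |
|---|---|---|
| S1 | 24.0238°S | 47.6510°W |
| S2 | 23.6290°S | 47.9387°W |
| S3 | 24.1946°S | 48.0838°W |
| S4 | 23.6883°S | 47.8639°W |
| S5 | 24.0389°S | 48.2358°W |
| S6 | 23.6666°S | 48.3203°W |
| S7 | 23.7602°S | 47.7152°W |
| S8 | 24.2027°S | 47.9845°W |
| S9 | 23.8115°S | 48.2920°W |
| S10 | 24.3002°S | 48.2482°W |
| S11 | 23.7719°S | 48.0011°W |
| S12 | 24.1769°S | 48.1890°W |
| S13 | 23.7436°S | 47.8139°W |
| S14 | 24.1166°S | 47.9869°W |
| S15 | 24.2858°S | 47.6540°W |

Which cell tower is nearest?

Distances from 23.9363°S, 48.0542°W:
S1: √((-0.0875·111.32)² + (0.4032·101.75)²) = √(94.877340 + 1683.099855) = 42.1661 km
S2: √((0.3073·111.32)² + (0.1155·101.75)²) = √(1170.230777 + 138.112442) = 36.1710 km
S3: √((-0.2583·111.32)² + (-0.0296·101.75)²) = √(826.789986 + 9.070939) = 28.9113 km
S4: √((0.2480·111.32)² + (0.1903·101.75)²) = √(762.166326 + 374.926737) = 33.7208 km
S5: √((-0.1026·111.32)² + (-0.1816·101.75)²) = √(130.449109 + 341.429093) = 21.7228 km
S6: √((0.2697·111.32)² + (-0.2661·101.75)²) = √(901.380769 + 733.092177) = 40.4286 km
S7: √((0.1761·111.32)² + (0.3390·101.75)²) = √(384.295330 + 1189.784296) = 39.6747 km
S8: √((-0.2664·111.32)² + (0.0697·101.75)²) = √(879.457458 + 50.296109) = 30.4919 km
S9: √((0.1248·111.32)² + (-0.2378·101.75)²) = √(193.008114 + 585.453675) = 27.9009 km
S10: √((-0.3639·111.32)² + (-0.1940·101.75)²) = √(1641.007275 + 389.647860) = 45.0628 km
S11: √((0.1644·111.32)² + (0.0531·101.75)²) = √(334.926894 + 29.191599) = 19.0819 km
S12: √((-0.2406·111.32)² + (-0.1348·101.75)²) = √(717.360800 + 188.125913) = 30.0913 km
S13: √((0.1927·111.32)² + (0.2403·101.75)²) = √(460.161017 + 597.828173) = 32.5267 km
S14: √((-0.1803·111.32)² + (0.0673·101.75)²) = √(402.844880 + 46.892022) = 21.2070 km
S15: √((-0.3495·111.32)² + (0.4002·101.75)²) = √(1513.703292 + 1658.146904) = 56.3192 km
Minimum: S11 at 19.0819 km.

S11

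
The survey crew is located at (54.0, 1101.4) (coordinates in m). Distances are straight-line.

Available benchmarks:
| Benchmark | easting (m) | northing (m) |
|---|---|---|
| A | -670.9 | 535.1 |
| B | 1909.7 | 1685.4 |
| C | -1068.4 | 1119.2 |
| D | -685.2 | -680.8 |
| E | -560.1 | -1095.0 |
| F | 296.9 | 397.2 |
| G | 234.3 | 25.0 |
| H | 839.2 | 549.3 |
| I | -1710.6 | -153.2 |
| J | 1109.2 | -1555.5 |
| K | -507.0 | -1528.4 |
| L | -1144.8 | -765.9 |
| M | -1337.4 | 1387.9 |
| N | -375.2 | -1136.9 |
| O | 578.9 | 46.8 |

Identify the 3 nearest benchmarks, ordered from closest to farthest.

Distances from (54.0, 1101.4):
A: √((-724.9)² + (-566.3)²) = √(525480.010 + 320695.690) = 919.9 m
B: √((1855.7)² + (584.0)²) = √(3443622.490 + 341056.000) = 1945.4 m
C: √((-1122.4)² + (17.8)²) = √(1259781.760 + 316.840) = 1122.5 m
D: √((-739.2)² + (-1782.2)²) = √(546416.640 + 3176236.840) = 1929.4 m
E: √((-614.1)² + (-2196.4)²) = √(377118.810 + 4824172.960) = 2280.6 m
F: √((242.9)² + (-704.2)²) = √(59000.410 + 495897.640) = 744.9 m
G: √((180.3)² + (-1076.4)²) = √(32508.090 + 1158636.960) = 1091.4 m
H: √((785.2)² + (-552.1)²) = √(616539.040 + 304814.410) = 959.9 m
I: √((-1764.6)² + (-1254.6)²) = √(3113813.160 + 1574021.160) = 2165.1 m
J: √((1055.2)² + (-2656.9)²) = √(1113447.040 + 7059117.610) = 2858.8 m
K: √((-561.0)² + (-2629.8)²) = √(314721.000 + 6915848.040) = 2689.0 m
L: √((-1198.8)² + (-1867.3)²) = √(1437121.440 + 3486809.290) = 2219.0 m
M: √((-1391.4)² + (286.5)²) = √(1935993.960 + 82082.250) = 1420.6 m
N: √((-429.2)² + (-2238.3)²) = √(184212.640 + 5009986.890) = 2279.1 m
O: √((524.9)² + (-1054.6)²) = √(275520.010 + 1112181.160) = 1178.0 m
Sorted: F (744.9 m) < A (919.9 m) < H (959.9 m) < G (1091.4 m) < C (1122.5 m) < …

F, A, H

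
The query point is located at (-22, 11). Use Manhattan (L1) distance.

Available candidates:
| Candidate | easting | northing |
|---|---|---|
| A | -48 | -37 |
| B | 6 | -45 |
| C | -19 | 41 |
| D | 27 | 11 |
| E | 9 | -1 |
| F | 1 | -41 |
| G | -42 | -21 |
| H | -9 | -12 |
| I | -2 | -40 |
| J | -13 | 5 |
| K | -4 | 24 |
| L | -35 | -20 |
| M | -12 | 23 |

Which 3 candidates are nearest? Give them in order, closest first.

J, M, K

Distances from (-22, 11):
A: |-26| + |-48| = 26 + 48 = 74
B: |28| + |-56| = 28 + 56 = 84
C: |3| + |30| = 3 + 30 = 33
D: |49| + |0| = 49 + 0 = 49
E: |31| + |-12| = 31 + 12 = 43
F: |23| + |-52| = 23 + 52 = 75
G: |-20| + |-32| = 20 + 32 = 52
H: |13| + |-23| = 13 + 23 = 36
I: |20| + |-51| = 20 + 51 = 71
J: |9| + |-6| = 9 + 6 = 15
K: |18| + |13| = 18 + 13 = 31
L: |-13| + |-31| = 13 + 31 = 44
M: |10| + |12| = 10 + 12 = 22
Sorted: J (15) < M (22) < K (31) < C (33) < H (36) < …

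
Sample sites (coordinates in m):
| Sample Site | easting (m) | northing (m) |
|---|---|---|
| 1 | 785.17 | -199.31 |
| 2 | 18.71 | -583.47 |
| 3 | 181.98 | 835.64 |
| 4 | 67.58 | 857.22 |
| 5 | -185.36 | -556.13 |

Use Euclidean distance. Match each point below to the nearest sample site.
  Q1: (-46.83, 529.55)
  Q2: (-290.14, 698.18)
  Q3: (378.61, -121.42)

Q1→4; Q2→4; Q3→1

Q1 at (-46.83, 529.55):
  1: √((832.00)² + (-728.86)²) = √(692224.0000 + 531236.8996) = 1106.10 m
  2: √((65.54)² + (-1113.02)²) = √(4295.4916 + 1238813.5204) = 1114.95 m
  3: √((228.81)² + (306.09)²) = √(52354.0161 + 93691.0881) = 382.16 m
  4: √((114.41)² + (327.67)²) = √(13089.6481 + 107367.6289) = 347.07 m
  5: √((-138.53)² + (-1085.68)²) = √(19190.5609 + 1178701.0624) = 1094.48 m
  → nearest: 4 (347.07 m)
Q2 at (-290.14, 698.18):
  1: √((1075.31)² + (-897.49)²) = √(1156291.5961 + 805488.3001) = 1400.64 m
  2: √((308.85)² + (-1281.65)²) = √(95388.3225 + 1642626.7225) = 1318.34 m
  3: √((472.12)² + (137.46)²) = √(222897.2944 + 18895.2516) = 491.72 m
  4: √((357.72)² + (159.04)²) = √(127963.5984 + 25293.7216) = 391.48 m
  5: √((104.78)² + (-1254.31)²) = √(10978.8484 + 1573293.5761) = 1258.68 m
  → nearest: 4 (391.48 m)
Q3 at (378.61, -121.42):
  1: √((406.56)² + (-77.89)²) = √(165291.0336 + 6066.8521) = 413.95 m
  2: √((-359.90)² + (-462.05)²) = √(129528.0100 + 213490.2025) = 585.68 m
  3: √((-196.63)² + (957.06)²) = √(38663.3569 + 915963.8436) = 977.05 m
  4: √((-311.03)² + (978.64)²) = √(96739.6609 + 957736.2496) = 1026.88 m
  5: √((-563.97)² + (-434.71)²) = √(318062.1609 + 188972.7841) = 712.06 m
  → nearest: 1 (413.95 m)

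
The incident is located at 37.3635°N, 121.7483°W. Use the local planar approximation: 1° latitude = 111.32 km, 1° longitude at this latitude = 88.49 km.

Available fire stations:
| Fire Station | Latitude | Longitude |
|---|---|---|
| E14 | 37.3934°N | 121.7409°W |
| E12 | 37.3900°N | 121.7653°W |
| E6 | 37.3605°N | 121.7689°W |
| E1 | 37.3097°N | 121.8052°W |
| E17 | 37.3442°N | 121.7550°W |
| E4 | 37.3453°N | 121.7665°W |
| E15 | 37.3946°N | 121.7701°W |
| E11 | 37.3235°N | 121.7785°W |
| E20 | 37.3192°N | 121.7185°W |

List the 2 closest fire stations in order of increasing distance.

E6, E17

Distances from 37.3635°N, 121.7483°W:
E14: 3.3923 km
E12: 3.3114 km
E6: 1.8532 km
E1: 7.8243 km
E17: 2.2288 km
E4: 2.5882 km
E15: 3.9632 km
E11: 5.1932 km
E20: 5.5922 km
Sorted: E6 (1.8532 km) < E17 (2.2288 km) < E4 (2.5882 km) < E12 (3.3114 km) < …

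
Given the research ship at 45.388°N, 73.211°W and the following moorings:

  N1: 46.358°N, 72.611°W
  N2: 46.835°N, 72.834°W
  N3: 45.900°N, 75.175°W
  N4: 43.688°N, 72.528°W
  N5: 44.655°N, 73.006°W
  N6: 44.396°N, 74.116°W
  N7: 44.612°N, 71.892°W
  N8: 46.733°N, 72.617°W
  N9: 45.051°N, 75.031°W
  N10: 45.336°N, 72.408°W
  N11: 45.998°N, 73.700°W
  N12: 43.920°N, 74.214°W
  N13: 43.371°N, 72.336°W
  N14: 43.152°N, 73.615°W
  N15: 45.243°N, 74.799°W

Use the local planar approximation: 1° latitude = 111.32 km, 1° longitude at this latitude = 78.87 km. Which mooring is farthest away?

Distances from 45.388°N, 73.211°W:
N1: √((0.970·111.32)² + (0.600·78.87)²) = √(11659.76678 + 2239.37168) = 117.895 km
N2: √((1.447·111.32)² + (0.377·78.87)²) = √(25946.77929 + 884.11016) = 163.801 km
N3: √((0.512·111.32)² + (-1.964·78.87)²) = √(3248.52578 + 23994.22066) = 165.054 km
N4: √((-1.700·111.32)² + (0.683·78.87)²) = √(35813.29154 + 2901.78405) = 196.761 km
N5: √((-0.733·111.32)² + (0.205·78.87)²) = √(6658.16180 + 261.41554) = 83.184 km
N6: √((-0.992·111.32)² + (-0.905·78.87)²) = √(12194.66122 + 5094.72609) = 131.489 km
N7: √((-0.776·111.32)² + (1.319·78.87)²) = √(7462.25074 + 10822.14311) = 135.220 km
N8: √((1.345·111.32)² + (0.594·78.87)²) = √(22417.69541 + 2194.80819) = 156.884 km
N9: √((-0.337·111.32)² + (-1.820·78.87)²) = √(1407.36322 + 20604.70768) = 148.365 km
N10: √((-0.052·111.32)² + (0.803·78.87)²) = √(33.50835 + 4011.01949) = 63.597 km
N11: √((0.610·111.32)² + (-0.489·78.87)²) = √(4611.11619 + 1487.44666) = 78.093 km
N12: √((-1.468·111.32)² + (-1.003·78.87)²) = √(26705.36428 + 6257.85575) = 181.558 km
N13: √((-2.017·111.32)² + (0.875·78.87)²) = √(50414.81661 + 4762.55263) = 234.899 km
N14: √((-2.236·111.32)² + (-0.404·78.87)²) = √(61956.94479 + 1015.28136) = 250.943 km
N15: √((-0.145·111.32)² + (-1.588·78.87)²) = √(260.54479 + 15686.45030) = 126.281 km
Maximum: N14 at 250.943 km.

N14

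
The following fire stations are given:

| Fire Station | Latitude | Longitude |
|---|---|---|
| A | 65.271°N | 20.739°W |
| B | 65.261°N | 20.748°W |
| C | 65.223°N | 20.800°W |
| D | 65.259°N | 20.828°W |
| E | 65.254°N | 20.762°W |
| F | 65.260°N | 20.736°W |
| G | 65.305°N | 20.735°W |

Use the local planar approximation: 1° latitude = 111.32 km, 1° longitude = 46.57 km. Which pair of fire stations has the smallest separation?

Pairwise distances:
A–B: 1.189 km
A–C: 6.052 km
A–D: 4.355 km
A–E: 2.175 km
A–F: 1.232 km
A–G: 3.789 km
B–C: 4.874 km
B–D: 3.732 km
B–E: 1.016 km
B–F: 0.570 km
B–G: 4.935 km
C–D: 4.214 km
C–E: 3.878 km
C–F: 5.084 km
C–G: 9.617 km
D–E: 3.124 km
D–F: 4.286 km
D–G: 6.707 km
E–F: 1.383 km
E–G: 5.815 km
F–G: 5.010 km
Closest pair: B–F at 0.570 km.

B and F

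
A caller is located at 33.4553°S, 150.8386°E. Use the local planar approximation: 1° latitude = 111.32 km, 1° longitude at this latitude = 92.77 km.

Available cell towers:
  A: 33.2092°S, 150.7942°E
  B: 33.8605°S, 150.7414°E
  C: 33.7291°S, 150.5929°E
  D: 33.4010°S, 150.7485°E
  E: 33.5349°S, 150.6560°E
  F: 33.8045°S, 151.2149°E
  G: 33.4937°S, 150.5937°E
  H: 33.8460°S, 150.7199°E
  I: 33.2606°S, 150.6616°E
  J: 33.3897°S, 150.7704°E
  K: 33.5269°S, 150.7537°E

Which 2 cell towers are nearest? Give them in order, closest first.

J, D

Distances from 33.4553°S, 150.8386°E:
A: √((0.2461·111.32)² + (-0.0444·92.77)²) = √(750.532707 + 16.966062) = 27.7038 km
B: √((-0.4052·111.32)² + (-0.0972·92.77)²) = √(2034.629180 + 81.310689) = 45.9993 km
C: √((-0.2738·111.32)² + (-0.2457·92.77)²) = √(928.994800 + 519.547700) = 38.0597 km
D: √((0.0543·111.32)² + (-0.0901·92.77)²) = √(36.538108 + 69.865809) = 10.3152 km
E: √((-0.0796·111.32)² + (-0.1826·92.77)²) = √(78.518597 + 286.956892) = 19.1174 km
F: √((-0.3492·111.32)² + (0.3763·92.77)²) = √(1511.105775 + 1218.662787) = 52.2472 km
G: √((-0.0384·111.32)² + (-0.2449·92.77)²) = √(18.272957 + 516.169910) = 23.1180 km
H: √((-0.3907·111.32)² + (-0.1187·92.77)²) = √(1891.617041 + 121.259717) = 44.8651 km
I: √((0.1947·111.32)² + (-0.1770·92.77)²) = √(469.762449 + 269.625924) = 27.1917 km
J: √((0.0656·111.32)² + (-0.0682·92.77)²) = √(53.327850 + 40.029841) = 9.6622 km
K: √((-0.0716·111.32)² + (-0.0849·92.77)²) = √(63.529062 + 62.034101) = 11.2055 km
Sorted: J (9.6622 km) < D (10.3152 km) < K (11.2055 km) < E (19.1174 km) < …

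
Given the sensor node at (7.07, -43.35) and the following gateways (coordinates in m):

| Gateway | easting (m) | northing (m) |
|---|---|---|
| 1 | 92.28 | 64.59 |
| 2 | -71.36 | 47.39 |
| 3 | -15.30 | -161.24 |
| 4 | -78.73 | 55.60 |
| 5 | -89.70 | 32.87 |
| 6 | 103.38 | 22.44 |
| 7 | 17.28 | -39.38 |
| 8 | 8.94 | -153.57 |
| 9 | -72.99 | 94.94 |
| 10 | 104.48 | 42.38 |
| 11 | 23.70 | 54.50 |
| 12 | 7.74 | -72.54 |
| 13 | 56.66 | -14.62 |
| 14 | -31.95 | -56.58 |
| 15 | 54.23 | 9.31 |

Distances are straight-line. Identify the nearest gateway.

Distances from (7.07, -43.35):
1: 137.52 m
2: 119.94 m
3: 119.99 m
4: 130.97 m
5: 123.18 m
6: 116.64 m
7: 10.95 m
8: 110.24 m
9: 159.79 m
10: 129.76 m
11: 99.25 m
12: 29.20 m
13: 57.31 m
14: 41.20 m
15: 70.69 m
Minimum: 7 at 10.95 m.

7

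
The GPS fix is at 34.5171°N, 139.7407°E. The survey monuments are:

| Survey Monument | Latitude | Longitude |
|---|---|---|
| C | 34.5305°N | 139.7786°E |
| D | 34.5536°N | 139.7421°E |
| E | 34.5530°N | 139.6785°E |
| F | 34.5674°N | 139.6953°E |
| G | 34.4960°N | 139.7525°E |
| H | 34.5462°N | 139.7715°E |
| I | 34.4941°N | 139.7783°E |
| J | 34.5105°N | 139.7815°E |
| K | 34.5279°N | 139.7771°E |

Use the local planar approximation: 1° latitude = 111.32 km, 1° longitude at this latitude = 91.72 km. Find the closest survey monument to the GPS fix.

Distances from 34.5171°N, 139.7407°E:
C: 3.7827 km
D: 4.0652 km
E: 6.9655 km
F: 6.9780 km
G: 2.5862 km
H: 4.2982 km
I: 4.2952 km
J: 3.8136 km
K: 3.5485 km
Minimum: G at 2.5862 km.

G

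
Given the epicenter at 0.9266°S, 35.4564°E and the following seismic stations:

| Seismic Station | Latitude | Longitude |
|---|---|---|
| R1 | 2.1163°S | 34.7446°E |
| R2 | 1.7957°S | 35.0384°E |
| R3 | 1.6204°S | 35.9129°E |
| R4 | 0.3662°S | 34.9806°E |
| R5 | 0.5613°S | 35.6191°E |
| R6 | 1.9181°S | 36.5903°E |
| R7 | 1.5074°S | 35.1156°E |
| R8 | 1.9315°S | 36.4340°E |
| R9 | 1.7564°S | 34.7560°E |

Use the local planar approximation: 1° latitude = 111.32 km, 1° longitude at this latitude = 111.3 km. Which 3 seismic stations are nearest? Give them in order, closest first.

R5, R7, R4

Distances from 0.9266°S, 35.4564°E:
R1: 154.3243 km
R2: 107.3529 km
R3: 92.4476 km
R4: 81.8299 km
R5: 44.5149 km
R6: 167.6591 km
R7: 74.9599 km
R8: 156.0539 km
R9: 120.8708 km
Sorted: R5 (44.5149 km) < R7 (74.9599 km) < R4 (81.8299 km) < R3 (92.4476 km) < R2 (107.3529 km) < …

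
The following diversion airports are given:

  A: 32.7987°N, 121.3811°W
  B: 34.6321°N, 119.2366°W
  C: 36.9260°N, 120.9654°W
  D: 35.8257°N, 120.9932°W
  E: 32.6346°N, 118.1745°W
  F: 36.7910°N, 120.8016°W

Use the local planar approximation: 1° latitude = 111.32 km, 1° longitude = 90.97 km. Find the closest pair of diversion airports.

Pairwise distances:
A–B: √((1.8334·111.32)² + (2.1445·90.97)²) = √(41654.396757 + 38058.221603) = 282.3342 km
A–C: √((4.1273·111.32)² + (0.4157·90.97)²) = √(211095.254481 + 1430.067176) = 461.0047 km
A–D: √((3.0270·111.32)² + (0.3879·90.97)²) = √(113545.842541 + 1245.190930) = 338.8083 km
A–E: √((-0.1641·111.32)² + (3.2066·90.97)²) = √(333.705648 + 85091.458146) = 292.2758 km
A–F: √((3.9923·111.32)² + (0.5795·90.97)²) = √(197511.657158 + 2779.094214) = 447.5385 km
B–C: √((2.2939·111.32)² + (-1.7288·90.97)²) = √(65207.170892 + 24733.518231) = 299.9011 km
B–D: √((1.1936·111.32)² + (-1.7566·90.97)²) = √(17654.849331 + 25535.369484) = 207.8226 km
B–E: √((-1.9975·111.32)² + (1.0621·90.97)²) = √(49444.725627 + 9335.276958) = 242.4459 km
B–F: √((2.1589·111.32)² + (-1.5650·90.97)²) = √(57757.907115 + 20268.661661) = 279.3324 km
C–D: √((-1.1003·111.32)² + (-0.0278·90.97)²) = √(15002.672233 + 6.395669) = 122.5115 km
C–E: √((-4.2914·111.32)² + (2.7909·90.97)²) = √(228215.106647 + 64459.204389) = 540.9938 km
C–F: √((-0.1350·111.32)² + (0.1638·90.97)²) = √(225.846795 + 222.036404) = 21.1633 km
D–E: √((-3.1911·111.32)² + (2.8187·90.97)²) = √(126190.663326 + 65749.749173) = 438.1100 km
D–F: √((0.9653·111.32)² + (0.1916·90.97)²) = √(11547.048972 + 303.799741) = 108.8616 km
E–F: √((4.1564·111.32)² + (-2.6271·90.97)²) = √(214082.450670 + 57114.923348) = 520.7661 km
Closest pair: C–F at 21.1633 km.

C and F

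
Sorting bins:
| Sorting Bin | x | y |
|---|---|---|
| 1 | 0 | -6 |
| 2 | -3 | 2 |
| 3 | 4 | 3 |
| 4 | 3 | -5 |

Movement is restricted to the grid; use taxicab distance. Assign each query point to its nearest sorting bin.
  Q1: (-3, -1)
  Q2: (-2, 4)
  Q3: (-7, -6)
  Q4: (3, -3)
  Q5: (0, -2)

Q1 at (-3, -1):
  1: 8
  2: 3
  3: 11
  4: 10
  → nearest: 2 (3)
Q2 at (-2, 4):
  1: 12
  2: 3
  3: 7
  4: 14
  → nearest: 2 (3)
Q3 at (-7, -6):
  1: 7
  2: 12
  3: 20
  4: 11
  → nearest: 1 (7)
Q4 at (3, -3):
  1: 6
  2: 11
  3: 7
  4: 2
  → nearest: 4 (2)
Q5 at (0, -2):
  1: 4
  2: 7
  3: 9
  4: 6
  → nearest: 1 (4)

Q1→2; Q2→2; Q3→1; Q4→4; Q5→1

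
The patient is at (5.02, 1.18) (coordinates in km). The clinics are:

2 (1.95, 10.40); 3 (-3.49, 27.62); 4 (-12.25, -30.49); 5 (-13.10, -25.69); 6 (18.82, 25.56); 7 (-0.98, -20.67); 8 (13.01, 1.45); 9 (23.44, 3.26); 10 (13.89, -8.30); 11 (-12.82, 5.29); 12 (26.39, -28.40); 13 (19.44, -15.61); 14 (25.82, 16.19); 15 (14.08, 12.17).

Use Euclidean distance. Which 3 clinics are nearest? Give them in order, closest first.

Distances from (5.02, 1.18):
2: 9.72 km
3: 27.78 km
4: 36.07 km
5: 32.41 km
6: 28.01 km
7: 22.66 km
8: 7.99 km
9: 18.54 km
10: 12.98 km
11: 18.31 km
12: 36.49 km
13: 22.13 km
14: 25.65 km
15: 14.24 km
Sorted: 8 (7.99 km) < 2 (9.72 km) < 10 (12.98 km) < 15 (14.24 km) < 11 (18.31 km) < …

8, 2, 10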